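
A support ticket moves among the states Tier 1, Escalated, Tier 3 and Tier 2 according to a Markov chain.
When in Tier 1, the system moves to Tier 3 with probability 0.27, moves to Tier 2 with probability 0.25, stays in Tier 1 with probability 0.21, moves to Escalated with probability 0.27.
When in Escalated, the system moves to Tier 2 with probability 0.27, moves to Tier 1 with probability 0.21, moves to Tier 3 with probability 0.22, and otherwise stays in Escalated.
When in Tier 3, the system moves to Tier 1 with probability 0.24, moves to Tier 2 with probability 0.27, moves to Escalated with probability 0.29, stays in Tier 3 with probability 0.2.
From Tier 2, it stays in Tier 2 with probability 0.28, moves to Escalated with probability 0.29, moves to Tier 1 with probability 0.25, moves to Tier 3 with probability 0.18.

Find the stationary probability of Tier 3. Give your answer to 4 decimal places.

0.2163

Let the stationary distribution be π with π = πP and π_1 + π_2 + π_3 + π_4 = 1.
π_1 = 0.21·π_1 + 0.21·π_2 + 0.24·π_3 + 0.25·π_4
π_2 = 0.27·π_1 + 0.3·π_2 + 0.29·π_3 + 0.29·π_4
π_3 = 0.27·π_1 + 0.22·π_2 + 0.2·π_3 + 0.18·π_4
Solving with the normalization constraint gives π = (0.2272, 0.2883, 0.2163, 0.2681).
So the stationary probability of Tier 3 is 0.2163.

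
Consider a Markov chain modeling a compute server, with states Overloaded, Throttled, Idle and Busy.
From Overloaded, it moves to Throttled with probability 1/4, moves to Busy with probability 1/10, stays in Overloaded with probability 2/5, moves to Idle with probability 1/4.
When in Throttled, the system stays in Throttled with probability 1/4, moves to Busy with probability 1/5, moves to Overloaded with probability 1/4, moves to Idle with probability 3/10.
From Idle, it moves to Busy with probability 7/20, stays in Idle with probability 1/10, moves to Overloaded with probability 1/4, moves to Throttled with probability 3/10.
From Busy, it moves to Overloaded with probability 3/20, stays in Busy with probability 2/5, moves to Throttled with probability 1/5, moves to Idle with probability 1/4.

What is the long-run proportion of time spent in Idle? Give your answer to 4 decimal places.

Let the stationary distribution be π with π = πP and π_1 + π_2 + π_3 + π_4 = 1.
π_1 = 0.4·π_1 + 0.25·π_2 + 0.25·π_3 + 0.15·π_4
π_2 = 0.25·π_1 + 0.25·π_2 + 0.3·π_3 + 0.2·π_4
π_3 = 0.25·π_1 + 0.3·π_2 + 0.1·π_3 + 0.25·π_4
Solving with the normalization constraint gives π = (0.2635, 0.2484, 0.2282, 0.2598).
So the stationary probability of Idle is 0.2282.

0.2282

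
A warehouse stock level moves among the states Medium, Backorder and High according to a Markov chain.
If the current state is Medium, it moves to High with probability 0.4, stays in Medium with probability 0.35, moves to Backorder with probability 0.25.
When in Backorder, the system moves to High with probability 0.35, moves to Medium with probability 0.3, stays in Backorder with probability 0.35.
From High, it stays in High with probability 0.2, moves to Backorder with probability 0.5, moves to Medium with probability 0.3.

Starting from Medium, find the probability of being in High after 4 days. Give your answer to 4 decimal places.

0.3178

Propagate the distribution vector 4 days from Medium.
After 0 days: (1.0000, 0.0000, 0.0000)
After 1 day: (0.3500, 0.2500, 0.4000)
After 2 days: (0.3175, 0.3750, 0.3075)
After 3 days: (0.3159, 0.3644, 0.3198)
After 4 days: (0.3158, 0.3664, 0.3178)
P(in High after 4 days) = 0.3178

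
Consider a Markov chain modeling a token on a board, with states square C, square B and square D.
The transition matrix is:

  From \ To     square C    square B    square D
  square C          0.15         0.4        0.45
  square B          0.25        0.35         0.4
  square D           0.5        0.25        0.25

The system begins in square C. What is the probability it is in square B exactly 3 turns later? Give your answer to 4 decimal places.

0.3334

Propagate the distribution vector 3 turns from square C.
After 0 turns: (1.0000, 0.0000, 0.0000)
After 1 turn: (0.1500, 0.4000, 0.4500)
After 2 turns: (0.3475, 0.3125, 0.3400)
After 3 turns: (0.3003, 0.3334, 0.3664)
P(in square B after 3 turns) = 0.3334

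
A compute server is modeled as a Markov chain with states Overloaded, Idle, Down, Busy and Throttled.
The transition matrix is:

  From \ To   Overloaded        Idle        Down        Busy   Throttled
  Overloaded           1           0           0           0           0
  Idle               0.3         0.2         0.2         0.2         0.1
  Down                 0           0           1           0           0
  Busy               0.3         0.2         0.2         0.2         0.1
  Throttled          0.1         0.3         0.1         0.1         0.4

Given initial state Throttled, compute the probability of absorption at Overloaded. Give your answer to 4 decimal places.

Let h(s) be the probability of absorption at Overloaded starting from transient state s. Then h(Overloaded) = 1 and h(Down) = 0. By first-step analysis:
h(Idle) = 0.3·1 + 0.2·h(Idle) + 0.2·0 + 0.2·h(Busy) + 0.1·h(Throttled)
h(Busy) = 0.3·1 + 0.2·h(Idle) + 0.2·0 + 0.2·h(Busy) + 0.1·h(Throttled)
h(Throttled) = 0.1·1 + 0.3·h(Idle) + 0.1·0 + 0.1·h(Busy) + 0.4·h(Throttled)
Solving: h(Idle) = 0.5938, h(Busy) = 0.5938, h(Throttled) = 0.5625.
Starting from Throttled, the probability is 0.5625.

0.5625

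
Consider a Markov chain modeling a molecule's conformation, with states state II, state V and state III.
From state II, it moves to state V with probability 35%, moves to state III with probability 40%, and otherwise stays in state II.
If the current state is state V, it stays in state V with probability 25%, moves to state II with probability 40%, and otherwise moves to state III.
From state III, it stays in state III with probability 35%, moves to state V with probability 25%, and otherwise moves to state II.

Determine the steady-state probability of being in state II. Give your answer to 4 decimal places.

Let the stationary distribution be π with π = πP and π_1 + π_2 + π_3 = 1.
π_1 = 0.25·π_1 + 0.4·π_2 + 0.4·π_3
π_2 = 0.35·π_1 + 0.25·π_2 + 0.25·π_3
Solving with the normalization constraint gives π = (0.3478, 0.2848, 0.3674).
So the stationary probability of state II is 0.3478.

0.3478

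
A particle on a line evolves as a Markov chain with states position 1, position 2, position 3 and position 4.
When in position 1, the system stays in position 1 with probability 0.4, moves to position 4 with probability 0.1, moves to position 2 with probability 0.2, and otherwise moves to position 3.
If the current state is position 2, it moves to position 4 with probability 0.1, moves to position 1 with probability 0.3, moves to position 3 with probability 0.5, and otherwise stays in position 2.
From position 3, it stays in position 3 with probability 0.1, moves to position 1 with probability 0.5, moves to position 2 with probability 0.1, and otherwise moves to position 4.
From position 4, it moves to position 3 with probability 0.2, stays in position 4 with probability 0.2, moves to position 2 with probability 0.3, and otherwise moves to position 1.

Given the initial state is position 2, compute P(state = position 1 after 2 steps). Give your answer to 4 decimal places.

Propagate the distribution vector 2 steps from position 2.
After 0 steps: (0.0000, 1.0000, 0.0000, 0.0000)
After 1 step: (0.3000, 0.1000, 0.5000, 0.1000)
After 2 steps: (0.4300, 0.1500, 0.2100, 0.2100)
P(in position 1 after 2 steps) = 0.4300

0.4300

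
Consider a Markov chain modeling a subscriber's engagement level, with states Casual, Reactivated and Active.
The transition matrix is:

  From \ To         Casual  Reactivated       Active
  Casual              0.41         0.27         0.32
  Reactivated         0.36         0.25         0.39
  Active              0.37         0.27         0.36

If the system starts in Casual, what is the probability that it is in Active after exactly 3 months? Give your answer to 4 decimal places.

0.3526

Propagate the distribution vector 3 months from Casual.
After 0 months: (1.0000, 0.0000, 0.0000)
After 1 month: (0.4100, 0.2700, 0.3200)
After 2 months: (0.3837, 0.2646, 0.3517)
After 3 months: (0.3827, 0.2647, 0.3526)
P(in Active after 3 months) = 0.3526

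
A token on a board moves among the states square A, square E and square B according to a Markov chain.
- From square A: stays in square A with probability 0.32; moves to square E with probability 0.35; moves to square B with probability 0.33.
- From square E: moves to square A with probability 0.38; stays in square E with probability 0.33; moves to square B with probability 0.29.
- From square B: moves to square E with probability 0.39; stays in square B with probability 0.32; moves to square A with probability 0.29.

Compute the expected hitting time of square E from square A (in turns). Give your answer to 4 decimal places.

2.7543

Let t(s) be the expected number of turns to first reach square E from state s, with t(square E) = 0. Conditioning on the first turn:
t(square A) = 1 + 0.32·t(square A) + 0.33·t(square B)
t(square B) = 1 + 0.29·t(square A) + 0.32·t(square B)
Solving: t(square A) = 2.7543, t(square B) = 2.6452.
Expected turns from square A to square E: 2.7543.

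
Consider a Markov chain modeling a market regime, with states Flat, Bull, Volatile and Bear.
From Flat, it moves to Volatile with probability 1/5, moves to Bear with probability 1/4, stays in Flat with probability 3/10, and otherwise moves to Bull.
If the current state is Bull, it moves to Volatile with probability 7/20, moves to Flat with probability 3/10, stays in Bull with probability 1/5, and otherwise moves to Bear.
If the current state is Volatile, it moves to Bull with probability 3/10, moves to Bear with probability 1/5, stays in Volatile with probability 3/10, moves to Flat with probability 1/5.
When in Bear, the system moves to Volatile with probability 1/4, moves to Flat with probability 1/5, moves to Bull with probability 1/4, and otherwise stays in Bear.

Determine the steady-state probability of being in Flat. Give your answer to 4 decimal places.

Let the stationary distribution be π with π = πP and π_1 + π_2 + π_3 + π_4 = 1.
π_1 = 0.3·π_1 + 0.3·π_2 + 0.2·π_3 + 0.2·π_4
π_2 = 0.25·π_1 + 0.2·π_2 + 0.3·π_3 + 0.25·π_4
π_3 = 0.2·π_1 + 0.35·π_2 + 0.3·π_3 + 0.25·π_4
Solving with the normalization constraint gives π = (0.2501, 0.2513, 0.2764, 0.2222).
So the stationary probability of Flat is 0.2501.

0.2501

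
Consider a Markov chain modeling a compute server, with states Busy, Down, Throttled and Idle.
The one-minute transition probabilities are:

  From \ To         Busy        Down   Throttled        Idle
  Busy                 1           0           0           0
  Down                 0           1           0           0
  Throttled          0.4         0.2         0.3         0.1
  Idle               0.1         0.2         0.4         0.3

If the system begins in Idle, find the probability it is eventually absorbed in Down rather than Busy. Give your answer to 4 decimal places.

0.4889

Let h(s) be the probability of absorption at Down starting from transient state s. Then h(Down) = 1 and h(Busy) = 0. By first-step analysis:
h(Throttled) = 0.4·0 + 0.2·1 + 0.3·h(Throttled) + 0.1·h(Idle)
h(Idle) = 0.1·0 + 0.2·1 + 0.4·h(Throttled) + 0.3·h(Idle)
Solving: h(Throttled) = 0.3556, h(Idle) = 0.4889.
Starting from Idle, the probability is 0.4889.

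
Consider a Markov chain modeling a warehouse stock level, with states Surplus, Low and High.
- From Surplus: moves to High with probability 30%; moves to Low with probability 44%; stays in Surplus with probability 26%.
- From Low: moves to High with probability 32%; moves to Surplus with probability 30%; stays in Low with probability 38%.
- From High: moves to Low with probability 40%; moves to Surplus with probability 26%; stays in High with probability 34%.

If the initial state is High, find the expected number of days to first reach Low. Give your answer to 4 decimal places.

Let t(s) be the expected number of days to first reach Low from state s, with t(Low) = 0. Conditioning on the first day:
t(Surplus) = 1 + 0.26·t(Surplus) + 0.3·t(High)
t(High) = 1 + 0.26·t(Surplus) + 0.34·t(High)
Solving: t(Surplus) = 2.3392, t(High) = 2.4366.
Expected days from High to Low: 2.4366.

2.4366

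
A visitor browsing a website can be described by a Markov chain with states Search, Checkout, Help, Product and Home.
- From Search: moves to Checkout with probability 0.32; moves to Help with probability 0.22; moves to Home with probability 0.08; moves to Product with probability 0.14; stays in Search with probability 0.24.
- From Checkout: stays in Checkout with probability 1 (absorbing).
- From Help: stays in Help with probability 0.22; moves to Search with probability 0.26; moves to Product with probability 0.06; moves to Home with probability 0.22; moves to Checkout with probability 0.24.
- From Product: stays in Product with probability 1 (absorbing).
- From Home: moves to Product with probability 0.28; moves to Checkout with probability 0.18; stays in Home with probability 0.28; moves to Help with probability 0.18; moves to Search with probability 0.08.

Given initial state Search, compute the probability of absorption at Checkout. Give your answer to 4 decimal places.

0.6662

Let h(s) be the probability of absorption at Checkout starting from transient state s. Then h(Checkout) = 1 and h(Product) = 0. By first-step analysis:
h(Search) = 0.24·h(Search) + 0.32·1 + 0.22·h(Help) + 0.14·0 + 0.08·h(Home)
h(Help) = 0.26·h(Search) + 0.24·1 + 0.22·h(Help) + 0.06·0 + 0.22·h(Home)
h(Home) = 0.08·h(Search) + 0.18·1 + 0.18·h(Help) + 0.28·0 + 0.28·h(Home)
Solving: h(Search) = 0.6662, h(Help) = 0.6683, h(Home) = 0.4911.
Starting from Search, the probability is 0.6662.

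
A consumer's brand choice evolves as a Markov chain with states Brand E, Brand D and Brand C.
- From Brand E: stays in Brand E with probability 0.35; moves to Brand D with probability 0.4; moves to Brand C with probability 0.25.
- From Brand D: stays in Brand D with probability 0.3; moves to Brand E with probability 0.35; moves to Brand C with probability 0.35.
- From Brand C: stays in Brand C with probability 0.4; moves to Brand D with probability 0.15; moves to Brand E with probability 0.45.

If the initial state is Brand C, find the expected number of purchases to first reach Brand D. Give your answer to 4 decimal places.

3.9640

Let t(s) be the expected number of purchases to first reach Brand D from state s, with t(Brand D) = 0. Conditioning on the first purchase:
t(Brand E) = 1 + 0.35·t(Brand E) + 0.25·t(Brand C)
t(Brand C) = 1 + 0.45·t(Brand E) + 0.4·t(Brand C)
Solving: t(Brand E) = 3.0631, t(Brand C) = 3.9640.
Expected purchases from Brand C to Brand D: 3.9640.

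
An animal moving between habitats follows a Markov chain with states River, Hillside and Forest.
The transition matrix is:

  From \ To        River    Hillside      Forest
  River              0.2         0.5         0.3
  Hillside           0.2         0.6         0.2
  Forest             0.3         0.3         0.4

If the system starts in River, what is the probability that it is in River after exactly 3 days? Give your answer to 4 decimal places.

0.2280

Propagate the distribution vector 3 days from River.
After 0 days: (1.0000, 0.0000, 0.0000)
After 1 day: (0.2000, 0.5000, 0.3000)
After 2 days: (0.2300, 0.4900, 0.2800)
After 3 days: (0.2280, 0.4930, 0.2790)
P(in River after 3 days) = 0.2280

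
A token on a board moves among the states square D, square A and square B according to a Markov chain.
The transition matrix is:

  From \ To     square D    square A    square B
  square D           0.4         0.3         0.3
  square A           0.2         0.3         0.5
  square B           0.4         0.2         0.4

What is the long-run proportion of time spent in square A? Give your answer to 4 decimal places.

Let the stationary distribution be π with π = πP and π_1 + π_2 + π_3 = 1.
π_1 = 0.4·π_1 + 0.2·π_2 + 0.4·π_3
π_2 = 0.3·π_1 + 0.3·π_2 + 0.2·π_3
Solving with the normalization constraint gives π = (0.3478, 0.2609, 0.3913).
So the stationary probability of square A is 0.2609.

0.2609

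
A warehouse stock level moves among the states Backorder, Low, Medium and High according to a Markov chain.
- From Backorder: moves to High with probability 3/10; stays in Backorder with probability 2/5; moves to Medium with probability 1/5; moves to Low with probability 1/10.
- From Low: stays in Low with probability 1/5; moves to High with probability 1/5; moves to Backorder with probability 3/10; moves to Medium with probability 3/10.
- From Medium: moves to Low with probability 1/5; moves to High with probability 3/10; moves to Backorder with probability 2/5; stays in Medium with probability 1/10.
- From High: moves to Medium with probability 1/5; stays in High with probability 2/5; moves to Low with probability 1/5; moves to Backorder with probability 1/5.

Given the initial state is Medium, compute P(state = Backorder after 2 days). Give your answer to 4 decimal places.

0.3200

Propagate the distribution vector 2 days from Medium.
After 0 days: (0.0000, 0.0000, 1.0000, 0.0000)
After 1 day: (0.4000, 0.2000, 0.1000, 0.3000)
After 2 days: (0.3200, 0.1600, 0.2100, 0.3100)
P(in Backorder after 2 days) = 0.3200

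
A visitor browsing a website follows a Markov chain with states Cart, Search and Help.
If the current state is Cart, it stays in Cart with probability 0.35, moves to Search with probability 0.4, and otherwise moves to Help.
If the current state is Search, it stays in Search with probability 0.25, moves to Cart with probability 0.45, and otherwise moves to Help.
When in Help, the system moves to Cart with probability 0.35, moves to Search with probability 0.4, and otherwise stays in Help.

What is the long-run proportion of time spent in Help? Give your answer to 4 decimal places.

Let the stationary distribution be π with π = πP and π_1 + π_2 + π_3 = 1.
π_1 = 0.35·π_1 + 0.45·π_2 + 0.35·π_3
π_2 = 0.4·π_1 + 0.25·π_2 + 0.4·π_3
Solving with the normalization constraint gives π = (0.3848, 0.3478, 0.2674).
So the stationary probability of Help is 0.2674.

0.2674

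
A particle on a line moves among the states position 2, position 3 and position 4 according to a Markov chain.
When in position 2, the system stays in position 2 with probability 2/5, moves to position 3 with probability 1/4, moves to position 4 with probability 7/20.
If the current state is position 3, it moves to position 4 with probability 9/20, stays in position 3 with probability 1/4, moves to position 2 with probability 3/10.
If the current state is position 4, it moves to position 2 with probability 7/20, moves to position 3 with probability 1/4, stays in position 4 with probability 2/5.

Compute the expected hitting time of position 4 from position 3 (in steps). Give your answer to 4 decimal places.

2.4000

Let t(s) be the expected number of steps to first reach position 4 from state s, with t(position 4) = 0. Conditioning on the first step:
t(position 2) = 1 + 0.4·t(position 2) + 0.25·t(position 3)
t(position 3) = 1 + 0.3·t(position 2) + 0.25·t(position 3)
Solving: t(position 2) = 2.6667, t(position 3) = 2.4000.
Expected steps from position 3 to position 4: 2.4000.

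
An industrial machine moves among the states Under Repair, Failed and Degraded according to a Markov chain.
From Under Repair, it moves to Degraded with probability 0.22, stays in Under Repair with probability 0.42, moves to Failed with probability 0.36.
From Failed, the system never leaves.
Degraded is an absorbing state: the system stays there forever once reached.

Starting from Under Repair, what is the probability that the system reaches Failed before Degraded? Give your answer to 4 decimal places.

Let h(s) be the probability of absorption at Failed starting from transient state s. Then h(Failed) = 1 and h(Degraded) = 0. By first-step analysis:
h(Under Repair) = 0.42·h(Under Repair) + 0.36·1 + 0.22·0
Solving: h(Under Repair) = 0.6207.
Starting from Under Repair, the probability is 0.6207.

0.6207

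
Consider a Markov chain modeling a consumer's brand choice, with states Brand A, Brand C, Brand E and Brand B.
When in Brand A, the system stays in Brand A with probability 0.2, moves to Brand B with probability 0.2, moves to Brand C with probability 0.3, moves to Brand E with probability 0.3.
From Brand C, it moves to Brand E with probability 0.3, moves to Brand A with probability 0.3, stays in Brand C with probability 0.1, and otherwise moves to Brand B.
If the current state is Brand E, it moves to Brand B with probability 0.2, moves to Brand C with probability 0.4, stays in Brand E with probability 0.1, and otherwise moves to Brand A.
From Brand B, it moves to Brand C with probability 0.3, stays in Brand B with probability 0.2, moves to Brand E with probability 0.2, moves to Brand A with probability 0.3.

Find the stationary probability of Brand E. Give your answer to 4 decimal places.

Let the stationary distribution be π with π = πP and π_1 + π_2 + π_3 + π_4 = 1.
π_1 = 0.2·π_1 + 0.3·π_2 + 0.3·π_3 + 0.3·π_4
π_2 = 0.3·π_1 + 0.1·π_2 + 0.4·π_3 + 0.3·π_4
π_3 = 0.3·π_1 + 0.3·π_2 + 0.1·π_3 + 0.2·π_4
Solving with the normalization constraint gives π = (0.2727, 0.2693, 0.2311, 0.2269).
So the stationary probability of Brand E is 0.2311.

0.2311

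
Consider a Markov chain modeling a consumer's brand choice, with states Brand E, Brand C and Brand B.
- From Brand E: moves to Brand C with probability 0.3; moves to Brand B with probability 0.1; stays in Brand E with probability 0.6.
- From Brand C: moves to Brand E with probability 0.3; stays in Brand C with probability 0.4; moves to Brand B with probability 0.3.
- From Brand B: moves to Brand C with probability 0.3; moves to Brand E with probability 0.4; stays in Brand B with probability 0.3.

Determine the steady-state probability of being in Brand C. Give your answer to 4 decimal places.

0.3333

Let the stationary distribution be π with π = πP and π_1 + π_2 + π_3 = 1.
π_1 = 0.6·π_1 + 0.3·π_2 + 0.4·π_3
π_2 = 0.3·π_1 + 0.4·π_2 + 0.3·π_3
Solving with the normalization constraint gives π = (0.4583, 0.3333, 0.2083).
So the stationary probability of Brand C is 0.3333.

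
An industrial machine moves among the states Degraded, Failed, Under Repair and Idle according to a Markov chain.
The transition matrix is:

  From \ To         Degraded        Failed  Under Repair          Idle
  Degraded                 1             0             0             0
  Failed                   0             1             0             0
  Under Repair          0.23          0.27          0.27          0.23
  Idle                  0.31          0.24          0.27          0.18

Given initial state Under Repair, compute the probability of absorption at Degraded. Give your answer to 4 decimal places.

Let h(s) be the probability of absorption at Degraded starting from transient state s. Then h(Degraded) = 1 and h(Failed) = 0. By first-step analysis:
h(Under Repair) = 0.23·1 + 0.27·0 + 0.27·h(Under Repair) + 0.23·h(Idle)
h(Idle) = 0.31·1 + 0.24·0 + 0.27·h(Under Repair) + 0.18·h(Idle)
Solving: h(Under Repair) = 0.4844, h(Idle) = 0.5376.
Starting from Under Repair, the probability is 0.4844.

0.4844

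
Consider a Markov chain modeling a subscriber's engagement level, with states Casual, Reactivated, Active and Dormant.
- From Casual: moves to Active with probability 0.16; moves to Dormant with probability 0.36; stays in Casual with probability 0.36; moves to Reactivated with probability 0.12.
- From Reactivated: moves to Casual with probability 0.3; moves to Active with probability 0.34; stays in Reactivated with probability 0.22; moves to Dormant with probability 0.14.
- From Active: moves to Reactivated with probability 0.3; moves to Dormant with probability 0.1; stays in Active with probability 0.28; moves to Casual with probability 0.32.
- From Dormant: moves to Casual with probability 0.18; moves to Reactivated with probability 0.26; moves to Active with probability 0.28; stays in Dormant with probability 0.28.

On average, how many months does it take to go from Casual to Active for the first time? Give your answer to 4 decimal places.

Let t(s) be the expected number of months to first reach Active from state s, with t(Active) = 0. Conditioning on the first month:
t(Casual) = 1 + 0.36·t(Casual) + 0.12·t(Reactivated) + 0.36·t(Dormant)
t(Reactivated) = 1 + 0.3·t(Casual) + 0.22·t(Reactivated) + 0.14·t(Dormant)
t(Dormant) = 1 + 0.18·t(Casual) + 0.26·t(Reactivated) + 0.28·t(Dormant)
Solving: t(Casual) = 4.3875, t(Reactivated) = 3.6524, t(Dormant) = 3.8047.
Expected months from Casual to Active: 4.3875.

4.3875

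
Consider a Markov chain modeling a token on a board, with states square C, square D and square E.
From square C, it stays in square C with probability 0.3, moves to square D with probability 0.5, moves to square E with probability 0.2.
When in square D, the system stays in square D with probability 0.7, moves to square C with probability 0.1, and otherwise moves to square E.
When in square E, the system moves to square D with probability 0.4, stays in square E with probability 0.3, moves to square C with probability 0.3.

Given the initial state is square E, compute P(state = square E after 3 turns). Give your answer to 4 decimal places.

Propagate the distribution vector 3 turns from square E.
After 0 turns: (0.0000, 0.0000, 1.0000)
After 1 turn: (0.3000, 0.4000, 0.3000)
After 2 turns: (0.2200, 0.5500, 0.2300)
After 3 turns: (0.1900, 0.5870, 0.2230)
P(in square E after 3 turns) = 0.2230

0.2230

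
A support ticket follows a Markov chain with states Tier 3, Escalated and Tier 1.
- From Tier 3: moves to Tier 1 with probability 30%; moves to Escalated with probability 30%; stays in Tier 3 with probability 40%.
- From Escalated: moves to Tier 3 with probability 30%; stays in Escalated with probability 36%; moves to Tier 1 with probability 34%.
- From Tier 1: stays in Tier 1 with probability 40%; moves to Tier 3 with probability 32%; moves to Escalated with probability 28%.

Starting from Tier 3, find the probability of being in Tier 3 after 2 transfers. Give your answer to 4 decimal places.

Sum over the intermediate state after 1 transfer:
P = P(Tier 3→Tier 3)·P(Tier 3→Tier 3) + P(Tier 3→Escalated)·P(Escalated→Tier 3) + P(Tier 3→Tier 1)·P(Tier 1→Tier 3)
  = 0.4×0.4 + 0.3×0.3 + 0.3×0.32
  = 0.1600 + 0.0900 + 0.0960 = 0.3460

0.3460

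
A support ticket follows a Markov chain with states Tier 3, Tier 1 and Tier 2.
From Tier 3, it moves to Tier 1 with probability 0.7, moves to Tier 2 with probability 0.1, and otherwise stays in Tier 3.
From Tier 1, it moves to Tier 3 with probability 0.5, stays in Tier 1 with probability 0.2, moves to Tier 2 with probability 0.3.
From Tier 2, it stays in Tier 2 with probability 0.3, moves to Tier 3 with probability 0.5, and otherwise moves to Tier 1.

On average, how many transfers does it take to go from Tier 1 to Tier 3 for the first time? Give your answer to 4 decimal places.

Let t(s) be the expected number of transfers to first reach Tier 3 from state s, with t(Tier 3) = 0. Conditioning on the first transfer:
t(Tier 1) = 1 + 0.2·t(Tier 1) + 0.3·t(Tier 2)
t(Tier 2) = 1 + 0.2·t(Tier 1) + 0.3·t(Tier 2)
Solving: t(Tier 1) = 2.0000, t(Tier 2) = 2.0000.
Expected transfers from Tier 1 to Tier 3: 2.0000.

2.0000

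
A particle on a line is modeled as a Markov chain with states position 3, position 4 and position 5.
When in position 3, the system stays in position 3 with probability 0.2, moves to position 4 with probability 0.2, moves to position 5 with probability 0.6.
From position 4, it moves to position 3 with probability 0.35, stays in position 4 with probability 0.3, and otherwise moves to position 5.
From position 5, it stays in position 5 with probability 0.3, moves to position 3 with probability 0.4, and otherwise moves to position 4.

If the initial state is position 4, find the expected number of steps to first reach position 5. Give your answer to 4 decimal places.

2.3469

Let t(s) be the expected number of steps to first reach position 5 from state s, with t(position 5) = 0. Conditioning on the first step:
t(position 3) = 1 + 0.2·t(position 3) + 0.2·t(position 4)
t(position 4) = 1 + 0.35·t(position 3) + 0.3·t(position 4)
Solving: t(position 3) = 1.8367, t(position 4) = 2.3469.
Expected steps from position 4 to position 5: 2.3469.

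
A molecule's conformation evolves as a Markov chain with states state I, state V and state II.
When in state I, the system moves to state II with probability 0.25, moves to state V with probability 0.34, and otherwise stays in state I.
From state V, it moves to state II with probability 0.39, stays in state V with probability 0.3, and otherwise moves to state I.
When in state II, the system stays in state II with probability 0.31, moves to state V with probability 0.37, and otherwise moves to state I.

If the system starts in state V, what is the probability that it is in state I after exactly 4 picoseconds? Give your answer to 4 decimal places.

Propagate the distribution vector 4 picoseconds from state V.
After 0 picoseconds: (0.0000, 1.0000, 0.0000)
After 1 picosecond: (0.3100, 0.3000, 0.3900)
After 2 picoseconds: (0.3449, 0.3397, 0.3154)
After 3 picoseconds: (0.3476, 0.3359, 0.3165)
After 4 picoseconds: (0.3479, 0.3361, 0.3160)
P(in state I after 4 picoseconds) = 0.3479

0.3479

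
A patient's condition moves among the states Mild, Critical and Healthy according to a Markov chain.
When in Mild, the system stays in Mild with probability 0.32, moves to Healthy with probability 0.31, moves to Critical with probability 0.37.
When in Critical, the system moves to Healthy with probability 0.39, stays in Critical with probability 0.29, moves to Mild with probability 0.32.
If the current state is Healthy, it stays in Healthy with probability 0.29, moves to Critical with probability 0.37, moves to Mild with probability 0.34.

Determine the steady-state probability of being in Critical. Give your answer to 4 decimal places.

0.3426

Let the stationary distribution be π with π = πP and π_1 + π_2 + π_3 = 1.
π_1 = 0.32·π_1 + 0.32·π_2 + 0.34·π_3
π_2 = 0.37·π_1 + 0.29·π_2 + 0.37·π_3
Solving with the normalization constraint gives π = (0.3266, 0.3426, 0.3308).
So the stationary probability of Critical is 0.3426.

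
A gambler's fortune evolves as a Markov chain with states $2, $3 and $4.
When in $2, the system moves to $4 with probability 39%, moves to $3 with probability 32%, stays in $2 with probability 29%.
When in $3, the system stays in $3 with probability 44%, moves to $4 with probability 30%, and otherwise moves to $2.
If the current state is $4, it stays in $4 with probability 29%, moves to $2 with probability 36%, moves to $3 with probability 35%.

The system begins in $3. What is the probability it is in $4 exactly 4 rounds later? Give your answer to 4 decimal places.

Propagate the distribution vector 4 rounds from $3.
After 0 rounds: (0.0000, 1.0000, 0.0000)
After 1 round: (0.2600, 0.4400, 0.3000)
After 2 rounds: (0.2978, 0.3818, 0.3204)
After 3 rounds: (0.3010, 0.3754, 0.3236)
After 4 rounds: (0.3014, 0.3748, 0.3239)
P(in $4 after 4 rounds) = 0.3239

0.3239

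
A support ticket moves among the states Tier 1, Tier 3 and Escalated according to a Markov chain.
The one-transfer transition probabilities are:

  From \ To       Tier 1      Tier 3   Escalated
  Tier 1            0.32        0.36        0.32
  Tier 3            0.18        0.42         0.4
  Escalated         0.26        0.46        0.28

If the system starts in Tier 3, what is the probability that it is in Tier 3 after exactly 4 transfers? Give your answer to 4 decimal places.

0.4192

Propagate the distribution vector 4 transfers from Tier 3.
After 0 transfers: (0.0000, 1.0000, 0.0000)
After 1 transfer: (0.1800, 0.4200, 0.4000)
After 2 transfers: (0.2372, 0.4252, 0.3376)
After 3 transfers: (0.2402, 0.4193, 0.3405)
After 4 transfers: (0.2409, 0.4192, 0.3399)
P(in Tier 3 after 4 transfers) = 0.4192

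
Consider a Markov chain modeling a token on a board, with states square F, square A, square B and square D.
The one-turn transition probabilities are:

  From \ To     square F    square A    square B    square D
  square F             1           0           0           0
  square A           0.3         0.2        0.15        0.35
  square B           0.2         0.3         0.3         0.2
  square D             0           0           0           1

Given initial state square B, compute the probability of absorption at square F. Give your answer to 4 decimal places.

Let h(s) be the probability of absorption at square F starting from transient state s. Then h(square F) = 1 and h(square D) = 0. By first-step analysis:
h(square A) = 0.3·1 + 0.2·h(square A) + 0.15·h(square B) + 0.35·0
h(square B) = 0.2·1 + 0.3·h(square A) + 0.3·h(square B) + 0.2·0
Solving: h(square A) = 0.4660, h(square B) = 0.4854.
Starting from square B, the probability is 0.4854.

0.4854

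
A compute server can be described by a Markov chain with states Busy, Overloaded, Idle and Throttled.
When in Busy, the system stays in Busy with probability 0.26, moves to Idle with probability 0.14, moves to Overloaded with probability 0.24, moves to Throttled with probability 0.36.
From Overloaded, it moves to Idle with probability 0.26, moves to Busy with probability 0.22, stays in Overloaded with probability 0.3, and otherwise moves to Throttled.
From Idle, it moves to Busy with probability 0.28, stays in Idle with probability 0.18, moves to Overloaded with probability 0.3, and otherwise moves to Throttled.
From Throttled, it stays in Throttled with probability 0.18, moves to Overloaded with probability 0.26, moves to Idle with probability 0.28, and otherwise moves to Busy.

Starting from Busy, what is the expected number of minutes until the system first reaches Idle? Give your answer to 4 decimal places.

Let t(s) be the expected number of minutes to first reach Idle from state s, with t(Idle) = 0. Conditioning on the first minute:
t(Busy) = 1 + 0.26·t(Busy) + 0.24·t(Overloaded) + 0.36·t(Throttled)
t(Overloaded) = 1 + 0.22·t(Busy) + 0.3·t(Overloaded) + 0.22·t(Throttled)
t(Throttled) = 1 + 0.28·t(Busy) + 0.26·t(Overloaded) + 0.18·t(Throttled)
Solving: t(Busy) = 4.7684, t(Overloaded) = 4.2453, t(Throttled) = 4.1938.
Expected minutes from Busy to Idle: 4.7684.

4.7684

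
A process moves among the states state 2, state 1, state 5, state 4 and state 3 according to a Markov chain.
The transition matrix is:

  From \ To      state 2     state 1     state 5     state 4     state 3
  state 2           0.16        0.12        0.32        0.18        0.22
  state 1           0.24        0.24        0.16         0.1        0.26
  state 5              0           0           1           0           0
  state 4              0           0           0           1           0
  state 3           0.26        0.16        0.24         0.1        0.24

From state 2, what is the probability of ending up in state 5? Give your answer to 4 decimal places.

Let h(s) be the probability of absorption at state 5 starting from transient state s. Then h(state 5) = 1 and h(state 4) = 0. By first-step analysis:
h(state 2) = 0.16·h(state 2) + 0.12·h(state 1) + 0.32·1 + 0.18·0 + 0.22·h(state 3)
h(state 1) = 0.24·h(state 2) + 0.24·h(state 1) + 0.16·1 + 0.1·0 + 0.26·h(state 3)
h(state 3) = 0.26·h(state 2) + 0.16·h(state 1) + 0.24·1 + 0.1·0 + 0.24·h(state 3)
Solving: h(state 2) = 0.6499, h(state 1) = 0.6464, h(state 3) = 0.6742.
Starting from state 2, the probability is 0.6499.

0.6499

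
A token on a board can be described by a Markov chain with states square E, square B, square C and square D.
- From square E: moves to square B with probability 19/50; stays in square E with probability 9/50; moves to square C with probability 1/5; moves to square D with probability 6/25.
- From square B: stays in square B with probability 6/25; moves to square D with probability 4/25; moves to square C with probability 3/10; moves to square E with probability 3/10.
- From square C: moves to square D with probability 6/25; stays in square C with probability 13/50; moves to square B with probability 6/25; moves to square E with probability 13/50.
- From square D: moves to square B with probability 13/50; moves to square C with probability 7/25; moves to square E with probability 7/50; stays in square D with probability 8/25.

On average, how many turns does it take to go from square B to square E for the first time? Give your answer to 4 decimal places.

3.9398

Let t(s) be the expected number of turns to first reach square E from state s, with t(square E) = 0. Conditioning on the first turn:
t(square B) = 1 + 0.24·t(square B) + 0.3·t(square C) + 0.16·t(square D)
t(square C) = 1 + 0.24·t(square B) + 0.26·t(square C) + 0.24·t(square D)
t(square D) = 1 + 0.26·t(square B) + 0.28·t(square C) + 0.32·t(square D)
Solving: t(square B) = 3.9398, t(square C) = 4.1487, t(square D) = 4.6852.
Expected turns from square B to square E: 3.9398.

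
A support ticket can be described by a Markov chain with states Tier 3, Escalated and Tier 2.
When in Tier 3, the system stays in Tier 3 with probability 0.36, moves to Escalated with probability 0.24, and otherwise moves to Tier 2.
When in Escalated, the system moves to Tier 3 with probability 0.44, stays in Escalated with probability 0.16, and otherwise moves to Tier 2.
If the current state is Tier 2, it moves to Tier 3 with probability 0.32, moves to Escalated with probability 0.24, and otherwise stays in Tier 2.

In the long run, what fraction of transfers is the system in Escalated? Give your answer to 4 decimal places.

Let the stationary distribution be π with π = πP and π_1 + π_2 + π_3 = 1.
π_1 = 0.36·π_1 + 0.44·π_2 + 0.32·π_3
π_2 = 0.24·π_1 + 0.16·π_2 + 0.24·π_3
Solving with the normalization constraint gives π = (0.3611, 0.2222, 0.4167).
So the stationary probability of Escalated is 0.2222.

0.2222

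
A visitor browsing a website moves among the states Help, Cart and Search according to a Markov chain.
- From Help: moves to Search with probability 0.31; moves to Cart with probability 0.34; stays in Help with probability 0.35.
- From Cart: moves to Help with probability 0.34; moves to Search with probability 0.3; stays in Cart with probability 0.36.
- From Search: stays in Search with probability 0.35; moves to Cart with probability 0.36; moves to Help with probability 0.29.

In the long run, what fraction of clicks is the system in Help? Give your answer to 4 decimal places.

0.3273

Let the stationary distribution be π with π = πP and π_1 + π_2 + π_3 = 1.
π_1 = 0.35·π_1 + 0.34·π_2 + 0.29·π_3
π_2 = 0.34·π_1 + 0.36·π_2 + 0.36·π_3
Solving with the normalization constraint gives π = (0.3273, 0.3535, 0.3192).
So the stationary probability of Help is 0.3273.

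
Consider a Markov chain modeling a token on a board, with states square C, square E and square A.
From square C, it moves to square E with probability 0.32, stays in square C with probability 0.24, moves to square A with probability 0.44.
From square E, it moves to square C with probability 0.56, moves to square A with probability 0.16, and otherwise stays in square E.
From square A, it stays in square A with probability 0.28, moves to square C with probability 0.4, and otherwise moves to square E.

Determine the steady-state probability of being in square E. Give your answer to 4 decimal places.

Let the stationary distribution be π with π = πP and π_1 + π_2 + π_3 = 1.
π_1 = 0.24·π_1 + 0.56·π_2 + 0.4·π_3
π_2 = 0.32·π_1 + 0.28·π_2 + 0.32·π_3
Solving with the normalization constraint gives π = (0.3873, 0.3077, 0.3050).
So the stationary probability of square E is 0.3077.

0.3077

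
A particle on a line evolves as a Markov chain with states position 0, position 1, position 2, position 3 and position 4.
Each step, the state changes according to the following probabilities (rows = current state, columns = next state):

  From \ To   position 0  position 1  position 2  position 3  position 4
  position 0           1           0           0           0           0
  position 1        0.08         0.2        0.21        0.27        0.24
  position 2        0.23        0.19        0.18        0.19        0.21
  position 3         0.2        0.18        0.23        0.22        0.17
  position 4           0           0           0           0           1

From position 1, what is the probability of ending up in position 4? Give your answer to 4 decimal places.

Let h(s) be the probability of absorption at position 4 starting from transient state s. Then h(position 4) = 1 and h(position 0) = 0. By first-step analysis:
h(position 1) = 0.08·0 + 0.2·h(position 1) + 0.21·h(position 2) + 0.27·h(position 3) + 0.24·1
h(position 2) = 0.23·0 + 0.19·h(position 1) + 0.18·h(position 2) + 0.19·h(position 3) + 0.21·1
h(position 3) = 0.2·0 + 0.18·h(position 1) + 0.23·h(position 2) + 0.22·h(position 3) + 0.17·1
Solving: h(position 1) = 0.6073, h(position 2) = 0.5150, h(position 3) = 0.5099.
Starting from position 1, the probability is 0.6073.

0.6073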